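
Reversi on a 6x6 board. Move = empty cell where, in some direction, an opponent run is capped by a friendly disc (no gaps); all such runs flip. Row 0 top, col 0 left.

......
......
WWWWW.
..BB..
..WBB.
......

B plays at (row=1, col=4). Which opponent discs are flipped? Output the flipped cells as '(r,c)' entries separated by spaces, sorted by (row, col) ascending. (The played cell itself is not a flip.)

Answer: (2,3)

Derivation:
Dir NW: first cell '.' (not opp) -> no flip
Dir N: first cell '.' (not opp) -> no flip
Dir NE: first cell '.' (not opp) -> no flip
Dir W: first cell '.' (not opp) -> no flip
Dir E: first cell '.' (not opp) -> no flip
Dir SW: opp run (2,3) capped by B -> flip
Dir S: opp run (2,4), next='.' -> no flip
Dir SE: first cell '.' (not opp) -> no flip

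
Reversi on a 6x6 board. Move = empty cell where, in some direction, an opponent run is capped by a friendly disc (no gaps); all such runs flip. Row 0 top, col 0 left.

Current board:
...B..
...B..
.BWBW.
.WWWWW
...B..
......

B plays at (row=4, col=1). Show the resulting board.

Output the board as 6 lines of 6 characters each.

Place B at (4,1); scan 8 dirs for brackets.
Dir NW: first cell '.' (not opp) -> no flip
Dir N: opp run (3,1) capped by B -> flip
Dir NE: opp run (3,2) capped by B -> flip
Dir W: first cell '.' (not opp) -> no flip
Dir E: first cell '.' (not opp) -> no flip
Dir SW: first cell '.' (not opp) -> no flip
Dir S: first cell '.' (not opp) -> no flip
Dir SE: first cell '.' (not opp) -> no flip
All flips: (3,1) (3,2)

Answer: ...B..
...B..
.BWBW.
.BBWWW
.B.B..
......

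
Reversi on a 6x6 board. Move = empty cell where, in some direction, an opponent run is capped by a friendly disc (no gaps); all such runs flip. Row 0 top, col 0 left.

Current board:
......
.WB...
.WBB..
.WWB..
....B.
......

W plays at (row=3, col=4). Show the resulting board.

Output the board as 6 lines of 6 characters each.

Answer: ......
.WB...
.WBB..
.WWWW.
....B.
......

Derivation:
Place W at (3,4); scan 8 dirs for brackets.
Dir NW: opp run (2,3) (1,2), next='.' -> no flip
Dir N: first cell '.' (not opp) -> no flip
Dir NE: first cell '.' (not opp) -> no flip
Dir W: opp run (3,3) capped by W -> flip
Dir E: first cell '.' (not opp) -> no flip
Dir SW: first cell '.' (not opp) -> no flip
Dir S: opp run (4,4), next='.' -> no flip
Dir SE: first cell '.' (not opp) -> no flip
All flips: (3,3)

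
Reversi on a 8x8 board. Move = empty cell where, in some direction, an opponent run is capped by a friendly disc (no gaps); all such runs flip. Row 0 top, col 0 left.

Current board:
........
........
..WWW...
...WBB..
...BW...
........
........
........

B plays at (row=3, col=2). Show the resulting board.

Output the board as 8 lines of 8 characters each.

Answer: ........
........
..WWW...
..BBBB..
...BW...
........
........
........

Derivation:
Place B at (3,2); scan 8 dirs for brackets.
Dir NW: first cell '.' (not opp) -> no flip
Dir N: opp run (2,2), next='.' -> no flip
Dir NE: opp run (2,3), next='.' -> no flip
Dir W: first cell '.' (not opp) -> no flip
Dir E: opp run (3,3) capped by B -> flip
Dir SW: first cell '.' (not opp) -> no flip
Dir S: first cell '.' (not opp) -> no flip
Dir SE: first cell 'B' (not opp) -> no flip
All flips: (3,3)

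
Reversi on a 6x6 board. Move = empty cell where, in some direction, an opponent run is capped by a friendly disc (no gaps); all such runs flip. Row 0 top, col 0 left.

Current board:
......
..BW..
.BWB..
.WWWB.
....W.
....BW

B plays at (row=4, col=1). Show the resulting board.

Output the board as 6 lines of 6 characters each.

Answer: ......
..BW..
.BWB..
.BBWB.
.B..W.
....BW

Derivation:
Place B at (4,1); scan 8 dirs for brackets.
Dir NW: first cell '.' (not opp) -> no flip
Dir N: opp run (3,1) capped by B -> flip
Dir NE: opp run (3,2) capped by B -> flip
Dir W: first cell '.' (not opp) -> no flip
Dir E: first cell '.' (not opp) -> no flip
Dir SW: first cell '.' (not opp) -> no flip
Dir S: first cell '.' (not opp) -> no flip
Dir SE: first cell '.' (not opp) -> no flip
All flips: (3,1) (3,2)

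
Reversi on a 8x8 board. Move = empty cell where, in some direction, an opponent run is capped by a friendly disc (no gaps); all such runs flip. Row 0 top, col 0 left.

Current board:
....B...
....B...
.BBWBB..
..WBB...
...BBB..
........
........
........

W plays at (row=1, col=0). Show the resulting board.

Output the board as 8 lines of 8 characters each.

Place W at (1,0); scan 8 dirs for brackets.
Dir NW: edge -> no flip
Dir N: first cell '.' (not opp) -> no flip
Dir NE: first cell '.' (not opp) -> no flip
Dir W: edge -> no flip
Dir E: first cell '.' (not opp) -> no flip
Dir SW: edge -> no flip
Dir S: first cell '.' (not opp) -> no flip
Dir SE: opp run (2,1) capped by W -> flip
All flips: (2,1)

Answer: ....B...
W...B...
.WBWBB..
..WBB...
...BBB..
........
........
........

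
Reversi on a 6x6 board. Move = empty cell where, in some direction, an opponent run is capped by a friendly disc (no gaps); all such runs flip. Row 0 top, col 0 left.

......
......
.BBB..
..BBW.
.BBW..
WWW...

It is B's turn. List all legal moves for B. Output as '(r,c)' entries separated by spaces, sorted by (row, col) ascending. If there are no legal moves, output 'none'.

Answer: (3,5) (4,4) (4,5) (5,3) (5,4)

Derivation:
(2,4): no bracket -> illegal
(2,5): no bracket -> illegal
(3,5): flips 1 -> legal
(4,0): no bracket -> illegal
(4,4): flips 1 -> legal
(4,5): flips 1 -> legal
(5,3): flips 1 -> legal
(5,4): flips 1 -> legal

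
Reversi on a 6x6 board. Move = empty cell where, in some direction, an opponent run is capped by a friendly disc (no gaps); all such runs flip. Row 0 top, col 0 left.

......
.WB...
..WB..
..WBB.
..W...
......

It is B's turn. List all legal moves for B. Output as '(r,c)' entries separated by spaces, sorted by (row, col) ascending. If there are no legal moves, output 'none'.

Answer: (0,0) (1,0) (2,1) (3,1) (4,1) (5,1) (5,2)

Derivation:
(0,0): flips 2 -> legal
(0,1): no bracket -> illegal
(0,2): no bracket -> illegal
(1,0): flips 1 -> legal
(1,3): no bracket -> illegal
(2,0): no bracket -> illegal
(2,1): flips 1 -> legal
(3,1): flips 1 -> legal
(4,1): flips 1 -> legal
(4,3): no bracket -> illegal
(5,1): flips 1 -> legal
(5,2): flips 3 -> legal
(5,3): no bracket -> illegal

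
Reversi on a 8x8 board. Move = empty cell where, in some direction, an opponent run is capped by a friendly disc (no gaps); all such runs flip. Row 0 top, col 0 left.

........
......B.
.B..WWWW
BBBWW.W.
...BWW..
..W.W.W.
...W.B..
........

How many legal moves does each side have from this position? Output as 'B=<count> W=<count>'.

-- B to move --
(1,3): no bracket -> illegal
(1,4): no bracket -> illegal
(1,5): no bracket -> illegal
(1,7): no bracket -> illegal
(2,2): no bracket -> illegal
(2,3): flips 1 -> legal
(3,5): flips 2 -> legal
(3,7): no bracket -> illegal
(4,1): no bracket -> illegal
(4,2): no bracket -> illegal
(4,6): flips 4 -> legal
(4,7): flips 1 -> legal
(5,1): no bracket -> illegal
(5,3): no bracket -> illegal
(5,5): no bracket -> illegal
(5,7): no bracket -> illegal
(6,1): flips 1 -> legal
(6,2): no bracket -> illegal
(6,4): no bracket -> illegal
(6,6): no bracket -> illegal
(6,7): no bracket -> illegal
(7,2): no bracket -> illegal
(7,3): no bracket -> illegal
(7,4): no bracket -> illegal
B mobility = 5
-- W to move --
(0,5): flips 1 -> legal
(0,6): flips 1 -> legal
(0,7): flips 1 -> legal
(1,0): flips 3 -> legal
(1,1): no bracket -> illegal
(1,2): no bracket -> illegal
(1,5): no bracket -> illegal
(1,7): no bracket -> illegal
(2,0): no bracket -> illegal
(2,2): no bracket -> illegal
(2,3): no bracket -> illegal
(4,0): no bracket -> illegal
(4,1): no bracket -> illegal
(4,2): flips 1 -> legal
(5,3): flips 1 -> legal
(5,5): no bracket -> illegal
(6,4): no bracket -> illegal
(6,6): no bracket -> illegal
(7,4): flips 1 -> legal
(7,5): no bracket -> illegal
(7,6): flips 1 -> legal
W mobility = 8

Answer: B=5 W=8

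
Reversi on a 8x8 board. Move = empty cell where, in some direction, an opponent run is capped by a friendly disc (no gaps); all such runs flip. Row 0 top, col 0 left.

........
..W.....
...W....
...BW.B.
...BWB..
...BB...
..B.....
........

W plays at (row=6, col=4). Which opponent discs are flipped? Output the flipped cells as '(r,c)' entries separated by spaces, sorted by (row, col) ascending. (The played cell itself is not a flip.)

Dir NW: opp run (5,3), next='.' -> no flip
Dir N: opp run (5,4) capped by W -> flip
Dir NE: first cell '.' (not opp) -> no flip
Dir W: first cell '.' (not opp) -> no flip
Dir E: first cell '.' (not opp) -> no flip
Dir SW: first cell '.' (not opp) -> no flip
Dir S: first cell '.' (not opp) -> no flip
Dir SE: first cell '.' (not opp) -> no flip

Answer: (5,4)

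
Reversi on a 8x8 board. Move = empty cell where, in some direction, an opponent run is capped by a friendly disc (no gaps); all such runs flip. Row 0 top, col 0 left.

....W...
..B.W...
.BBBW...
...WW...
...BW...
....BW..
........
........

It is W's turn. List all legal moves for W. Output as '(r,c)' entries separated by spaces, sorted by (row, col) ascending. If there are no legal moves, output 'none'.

(0,1): flips 2 -> legal
(0,2): no bracket -> illegal
(0,3): no bracket -> illegal
(1,0): no bracket -> illegal
(1,1): flips 1 -> legal
(1,3): flips 1 -> legal
(2,0): flips 3 -> legal
(3,0): no bracket -> illegal
(3,1): no bracket -> illegal
(3,2): flips 1 -> legal
(4,2): flips 1 -> legal
(4,5): no bracket -> illegal
(5,2): flips 1 -> legal
(5,3): flips 2 -> legal
(6,3): no bracket -> illegal
(6,4): flips 1 -> legal
(6,5): no bracket -> illegal

Answer: (0,1) (1,1) (1,3) (2,0) (3,2) (4,2) (5,2) (5,3) (6,4)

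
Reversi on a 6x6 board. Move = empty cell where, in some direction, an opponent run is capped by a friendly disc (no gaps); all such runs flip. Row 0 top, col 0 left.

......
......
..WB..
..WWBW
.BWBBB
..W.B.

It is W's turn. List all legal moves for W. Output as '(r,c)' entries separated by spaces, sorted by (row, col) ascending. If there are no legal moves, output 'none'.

(1,2): no bracket -> illegal
(1,3): flips 1 -> legal
(1,4): flips 1 -> legal
(2,4): flips 1 -> legal
(2,5): flips 2 -> legal
(3,0): flips 1 -> legal
(3,1): no bracket -> illegal
(4,0): flips 1 -> legal
(5,0): flips 1 -> legal
(5,1): no bracket -> illegal
(5,3): flips 2 -> legal
(5,5): flips 2 -> legal

Answer: (1,3) (1,4) (2,4) (2,5) (3,0) (4,0) (5,0) (5,3) (5,5)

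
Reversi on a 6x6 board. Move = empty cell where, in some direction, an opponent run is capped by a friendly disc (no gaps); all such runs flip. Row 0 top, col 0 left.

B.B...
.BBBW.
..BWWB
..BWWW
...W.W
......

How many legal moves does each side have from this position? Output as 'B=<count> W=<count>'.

Answer: B=8 W=7

Derivation:
-- B to move --
(0,3): flips 1 -> legal
(0,4): no bracket -> illegal
(0,5): flips 2 -> legal
(1,5): flips 1 -> legal
(4,2): no bracket -> illegal
(4,4): flips 1 -> legal
(5,2): flips 2 -> legal
(5,3): flips 3 -> legal
(5,4): flips 1 -> legal
(5,5): flips 2 -> legal
B mobility = 8
-- W to move --
(0,1): flips 1 -> legal
(0,3): flips 1 -> legal
(0,4): no bracket -> illegal
(1,0): flips 3 -> legal
(1,5): flips 1 -> legal
(2,0): no bracket -> illegal
(2,1): flips 2 -> legal
(3,1): flips 1 -> legal
(4,1): flips 1 -> legal
(4,2): no bracket -> illegal
W mobility = 7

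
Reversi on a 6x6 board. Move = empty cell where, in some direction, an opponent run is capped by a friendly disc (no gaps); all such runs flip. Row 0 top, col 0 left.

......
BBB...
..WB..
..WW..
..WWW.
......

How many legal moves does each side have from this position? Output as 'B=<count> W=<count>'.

-- B to move --
(1,3): no bracket -> illegal
(2,1): flips 1 -> legal
(2,4): no bracket -> illegal
(3,1): no bracket -> illegal
(3,4): no bracket -> illegal
(3,5): no bracket -> illegal
(4,1): flips 1 -> legal
(4,5): no bracket -> illegal
(5,1): no bracket -> illegal
(5,2): flips 3 -> legal
(5,3): flips 2 -> legal
(5,4): no bracket -> illegal
(5,5): flips 3 -> legal
B mobility = 5
-- W to move --
(0,0): flips 1 -> legal
(0,1): no bracket -> illegal
(0,2): flips 1 -> legal
(0,3): no bracket -> illegal
(1,3): flips 1 -> legal
(1,4): flips 1 -> legal
(2,0): no bracket -> illegal
(2,1): no bracket -> illegal
(2,4): flips 1 -> legal
(3,4): no bracket -> illegal
W mobility = 5

Answer: B=5 W=5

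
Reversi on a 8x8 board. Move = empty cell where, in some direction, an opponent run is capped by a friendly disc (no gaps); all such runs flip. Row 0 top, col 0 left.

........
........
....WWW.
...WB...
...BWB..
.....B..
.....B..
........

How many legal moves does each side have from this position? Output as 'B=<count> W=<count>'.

Answer: B=6 W=6

Derivation:
-- B to move --
(1,3): no bracket -> illegal
(1,4): flips 1 -> legal
(1,5): no bracket -> illegal
(1,6): flips 1 -> legal
(1,7): no bracket -> illegal
(2,2): flips 2 -> legal
(2,3): flips 1 -> legal
(2,7): no bracket -> illegal
(3,2): flips 1 -> legal
(3,5): no bracket -> illegal
(3,6): no bracket -> illegal
(3,7): no bracket -> illegal
(4,2): no bracket -> illegal
(5,3): no bracket -> illegal
(5,4): flips 1 -> legal
B mobility = 6
-- W to move --
(2,3): no bracket -> illegal
(3,2): no bracket -> illegal
(3,5): flips 1 -> legal
(3,6): no bracket -> illegal
(4,2): flips 1 -> legal
(4,6): flips 1 -> legal
(5,2): flips 2 -> legal
(5,3): flips 1 -> legal
(5,4): no bracket -> illegal
(5,6): no bracket -> illegal
(6,4): no bracket -> illegal
(6,6): flips 1 -> legal
(7,4): no bracket -> illegal
(7,5): no bracket -> illegal
(7,6): no bracket -> illegal
W mobility = 6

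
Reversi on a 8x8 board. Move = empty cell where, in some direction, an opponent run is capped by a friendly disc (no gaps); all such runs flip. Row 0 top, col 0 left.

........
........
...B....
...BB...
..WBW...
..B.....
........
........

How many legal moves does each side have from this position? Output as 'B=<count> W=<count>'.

-- B to move --
(3,1): no bracket -> illegal
(3,2): flips 1 -> legal
(3,5): no bracket -> illegal
(4,1): flips 1 -> legal
(4,5): flips 1 -> legal
(5,1): flips 1 -> legal
(5,3): no bracket -> illegal
(5,4): flips 1 -> legal
(5,5): flips 1 -> legal
B mobility = 6
-- W to move --
(1,2): no bracket -> illegal
(1,3): no bracket -> illegal
(1,4): no bracket -> illegal
(2,2): flips 1 -> legal
(2,4): flips 2 -> legal
(2,5): no bracket -> illegal
(3,2): no bracket -> illegal
(3,5): no bracket -> illegal
(4,1): no bracket -> illegal
(4,5): no bracket -> illegal
(5,1): no bracket -> illegal
(5,3): no bracket -> illegal
(5,4): no bracket -> illegal
(6,1): no bracket -> illegal
(6,2): flips 1 -> legal
(6,3): no bracket -> illegal
W mobility = 3

Answer: B=6 W=3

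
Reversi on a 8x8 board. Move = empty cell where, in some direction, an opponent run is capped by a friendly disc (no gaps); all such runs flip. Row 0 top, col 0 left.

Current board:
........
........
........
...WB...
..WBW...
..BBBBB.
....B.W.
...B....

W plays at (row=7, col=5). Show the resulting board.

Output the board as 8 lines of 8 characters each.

Place W at (7,5); scan 8 dirs for brackets.
Dir NW: opp run (6,4) (5,3) capped by W -> flip
Dir N: first cell '.' (not opp) -> no flip
Dir NE: first cell 'W' (not opp) -> no flip
Dir W: first cell '.' (not opp) -> no flip
Dir E: first cell '.' (not opp) -> no flip
Dir SW: edge -> no flip
Dir S: edge -> no flip
Dir SE: edge -> no flip
All flips: (5,3) (6,4)

Answer: ........
........
........
...WB...
..WBW...
..BWBBB.
....W.W.
...B.W..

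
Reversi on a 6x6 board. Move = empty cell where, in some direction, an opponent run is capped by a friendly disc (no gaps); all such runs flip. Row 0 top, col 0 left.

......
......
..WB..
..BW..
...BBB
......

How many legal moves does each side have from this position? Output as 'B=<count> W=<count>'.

-- B to move --
(1,1): flips 2 -> legal
(1,2): flips 1 -> legal
(1,3): no bracket -> illegal
(2,1): flips 1 -> legal
(2,4): no bracket -> illegal
(3,1): no bracket -> illegal
(3,4): flips 1 -> legal
(4,2): no bracket -> illegal
B mobility = 4
-- W to move --
(1,2): no bracket -> illegal
(1,3): flips 1 -> legal
(1,4): no bracket -> illegal
(2,1): no bracket -> illegal
(2,4): flips 1 -> legal
(3,1): flips 1 -> legal
(3,4): no bracket -> illegal
(3,5): no bracket -> illegal
(4,1): no bracket -> illegal
(4,2): flips 1 -> legal
(5,2): no bracket -> illegal
(5,3): flips 1 -> legal
(5,4): no bracket -> illegal
(5,5): flips 1 -> legal
W mobility = 6

Answer: B=4 W=6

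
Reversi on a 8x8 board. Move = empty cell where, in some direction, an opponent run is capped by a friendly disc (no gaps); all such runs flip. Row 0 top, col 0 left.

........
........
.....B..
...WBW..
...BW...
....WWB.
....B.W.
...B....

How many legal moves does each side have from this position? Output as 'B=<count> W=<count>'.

Answer: B=8 W=8

Derivation:
-- B to move --
(2,2): no bracket -> illegal
(2,3): flips 1 -> legal
(2,4): no bracket -> illegal
(2,6): no bracket -> illegal
(3,2): flips 1 -> legal
(3,6): flips 1 -> legal
(4,2): no bracket -> illegal
(4,5): flips 2 -> legal
(4,6): flips 1 -> legal
(5,3): flips 2 -> legal
(5,7): no bracket -> illegal
(6,3): no bracket -> illegal
(6,5): flips 1 -> legal
(6,7): no bracket -> illegal
(7,5): no bracket -> illegal
(7,6): flips 1 -> legal
(7,7): no bracket -> illegal
B mobility = 8
-- W to move --
(1,4): no bracket -> illegal
(1,5): flips 1 -> legal
(1,6): no bracket -> illegal
(2,3): no bracket -> illegal
(2,4): flips 1 -> legal
(2,6): no bracket -> illegal
(3,2): flips 1 -> legal
(3,6): no bracket -> illegal
(4,2): flips 1 -> legal
(4,5): no bracket -> illegal
(4,6): flips 1 -> legal
(4,7): no bracket -> illegal
(5,2): no bracket -> illegal
(5,3): flips 1 -> legal
(5,7): flips 1 -> legal
(6,2): no bracket -> illegal
(6,3): no bracket -> illegal
(6,5): no bracket -> illegal
(6,7): no bracket -> illegal
(7,2): no bracket -> illegal
(7,4): flips 1 -> legal
(7,5): no bracket -> illegal
W mobility = 8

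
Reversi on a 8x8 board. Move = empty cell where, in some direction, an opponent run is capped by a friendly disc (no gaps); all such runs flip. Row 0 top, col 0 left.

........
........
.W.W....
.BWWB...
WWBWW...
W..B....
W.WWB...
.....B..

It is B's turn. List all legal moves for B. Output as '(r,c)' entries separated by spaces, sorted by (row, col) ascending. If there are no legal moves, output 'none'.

Answer: (1,1) (1,2) (1,3) (2,2) (2,4) (3,5) (4,5) (5,1) (5,2) (5,4) (6,1) (7,1) (7,3)

Derivation:
(1,0): no bracket -> illegal
(1,1): flips 1 -> legal
(1,2): flips 1 -> legal
(1,3): flips 3 -> legal
(1,4): no bracket -> illegal
(2,0): no bracket -> illegal
(2,2): flips 1 -> legal
(2,4): flips 1 -> legal
(3,0): no bracket -> illegal
(3,5): flips 1 -> legal
(4,5): flips 2 -> legal
(5,1): flips 1 -> legal
(5,2): flips 1 -> legal
(5,4): flips 1 -> legal
(5,5): no bracket -> illegal
(6,1): flips 2 -> legal
(7,0): no bracket -> illegal
(7,1): flips 1 -> legal
(7,2): no bracket -> illegal
(7,3): flips 1 -> legal
(7,4): no bracket -> illegal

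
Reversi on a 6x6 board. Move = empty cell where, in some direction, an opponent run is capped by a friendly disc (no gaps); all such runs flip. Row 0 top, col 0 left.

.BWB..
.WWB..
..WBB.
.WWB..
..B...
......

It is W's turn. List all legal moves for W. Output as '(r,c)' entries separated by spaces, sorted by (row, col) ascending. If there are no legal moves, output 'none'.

Answer: (0,0) (0,4) (1,4) (2,5) (3,4) (3,5) (4,4) (5,2) (5,3)

Derivation:
(0,0): flips 1 -> legal
(0,4): flips 2 -> legal
(1,0): no bracket -> illegal
(1,4): flips 2 -> legal
(1,5): no bracket -> illegal
(2,5): flips 2 -> legal
(3,4): flips 2 -> legal
(3,5): flips 2 -> legal
(4,1): no bracket -> illegal
(4,3): no bracket -> illegal
(4,4): flips 1 -> legal
(5,1): no bracket -> illegal
(5,2): flips 1 -> legal
(5,3): flips 1 -> legal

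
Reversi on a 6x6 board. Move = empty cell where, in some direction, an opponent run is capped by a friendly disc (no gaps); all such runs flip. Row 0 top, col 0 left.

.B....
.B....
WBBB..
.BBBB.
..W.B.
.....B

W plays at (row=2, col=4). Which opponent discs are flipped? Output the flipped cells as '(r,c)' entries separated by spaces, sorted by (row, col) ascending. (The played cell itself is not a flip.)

Answer: (2,1) (2,2) (2,3) (3,3)

Derivation:
Dir NW: first cell '.' (not opp) -> no flip
Dir N: first cell '.' (not opp) -> no flip
Dir NE: first cell '.' (not opp) -> no flip
Dir W: opp run (2,3) (2,2) (2,1) capped by W -> flip
Dir E: first cell '.' (not opp) -> no flip
Dir SW: opp run (3,3) capped by W -> flip
Dir S: opp run (3,4) (4,4), next='.' -> no flip
Dir SE: first cell '.' (not opp) -> no flip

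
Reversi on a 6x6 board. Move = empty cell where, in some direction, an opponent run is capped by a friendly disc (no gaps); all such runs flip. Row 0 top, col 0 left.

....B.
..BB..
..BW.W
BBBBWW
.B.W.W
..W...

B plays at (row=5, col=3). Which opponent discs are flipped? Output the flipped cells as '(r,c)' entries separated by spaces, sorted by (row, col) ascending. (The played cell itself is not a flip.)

Dir NW: first cell '.' (not opp) -> no flip
Dir N: opp run (4,3) capped by B -> flip
Dir NE: first cell '.' (not opp) -> no flip
Dir W: opp run (5,2), next='.' -> no flip
Dir E: first cell '.' (not opp) -> no flip
Dir SW: edge -> no flip
Dir S: edge -> no flip
Dir SE: edge -> no flip

Answer: (4,3)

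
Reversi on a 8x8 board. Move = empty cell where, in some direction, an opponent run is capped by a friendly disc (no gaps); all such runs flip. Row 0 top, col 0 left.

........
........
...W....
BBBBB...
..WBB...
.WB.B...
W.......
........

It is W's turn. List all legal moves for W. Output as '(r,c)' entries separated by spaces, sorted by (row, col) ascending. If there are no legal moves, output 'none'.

Answer: (2,0) (2,2) (2,4) (4,1) (4,5) (5,3) (6,2)

Derivation:
(2,0): flips 1 -> legal
(2,1): no bracket -> illegal
(2,2): flips 1 -> legal
(2,4): flips 1 -> legal
(2,5): no bracket -> illegal
(3,5): no bracket -> illegal
(4,0): no bracket -> illegal
(4,1): flips 1 -> legal
(4,5): flips 3 -> legal
(5,3): flips 3 -> legal
(5,5): no bracket -> illegal
(6,1): no bracket -> illegal
(6,2): flips 1 -> legal
(6,3): no bracket -> illegal
(6,4): no bracket -> illegal
(6,5): no bracket -> illegal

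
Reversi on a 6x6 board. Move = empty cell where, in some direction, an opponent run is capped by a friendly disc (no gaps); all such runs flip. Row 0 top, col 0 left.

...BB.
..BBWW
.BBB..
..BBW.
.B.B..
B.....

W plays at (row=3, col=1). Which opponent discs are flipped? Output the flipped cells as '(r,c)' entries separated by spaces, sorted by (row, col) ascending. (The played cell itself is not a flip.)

Answer: (3,2) (3,3)

Derivation:
Dir NW: first cell '.' (not opp) -> no flip
Dir N: opp run (2,1), next='.' -> no flip
Dir NE: opp run (2,2) (1,3) (0,4), next=edge -> no flip
Dir W: first cell '.' (not opp) -> no flip
Dir E: opp run (3,2) (3,3) capped by W -> flip
Dir SW: first cell '.' (not opp) -> no flip
Dir S: opp run (4,1), next='.' -> no flip
Dir SE: first cell '.' (not opp) -> no flip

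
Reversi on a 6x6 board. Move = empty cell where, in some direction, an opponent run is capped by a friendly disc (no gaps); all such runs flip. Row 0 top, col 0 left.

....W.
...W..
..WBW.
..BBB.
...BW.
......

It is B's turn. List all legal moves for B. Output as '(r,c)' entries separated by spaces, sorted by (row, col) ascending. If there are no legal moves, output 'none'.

(0,2): no bracket -> illegal
(0,3): flips 1 -> legal
(0,5): no bracket -> illegal
(1,1): flips 1 -> legal
(1,2): flips 1 -> legal
(1,4): flips 1 -> legal
(1,5): flips 1 -> legal
(2,1): flips 1 -> legal
(2,5): flips 1 -> legal
(3,1): no bracket -> illegal
(3,5): no bracket -> illegal
(4,5): flips 1 -> legal
(5,3): no bracket -> illegal
(5,4): flips 1 -> legal
(5,5): flips 1 -> legal

Answer: (0,3) (1,1) (1,2) (1,4) (1,5) (2,1) (2,5) (4,5) (5,4) (5,5)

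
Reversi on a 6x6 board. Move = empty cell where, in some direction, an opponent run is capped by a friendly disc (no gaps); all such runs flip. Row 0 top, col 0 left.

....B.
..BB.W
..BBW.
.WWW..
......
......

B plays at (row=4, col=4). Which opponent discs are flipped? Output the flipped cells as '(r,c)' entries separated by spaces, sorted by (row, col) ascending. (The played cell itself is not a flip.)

Dir NW: opp run (3,3) capped by B -> flip
Dir N: first cell '.' (not opp) -> no flip
Dir NE: first cell '.' (not opp) -> no flip
Dir W: first cell '.' (not opp) -> no flip
Dir E: first cell '.' (not opp) -> no flip
Dir SW: first cell '.' (not opp) -> no flip
Dir S: first cell '.' (not opp) -> no flip
Dir SE: first cell '.' (not opp) -> no flip

Answer: (3,3)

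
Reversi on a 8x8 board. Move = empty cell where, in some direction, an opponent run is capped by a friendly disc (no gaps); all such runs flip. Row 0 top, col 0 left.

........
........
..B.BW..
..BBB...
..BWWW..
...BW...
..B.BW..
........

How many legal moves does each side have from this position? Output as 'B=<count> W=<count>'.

Answer: B=9 W=9

Derivation:
-- B to move --
(1,4): no bracket -> illegal
(1,5): no bracket -> illegal
(1,6): flips 1 -> legal
(2,6): flips 1 -> legal
(3,5): flips 1 -> legal
(3,6): no bracket -> illegal
(4,6): flips 3 -> legal
(5,2): flips 1 -> legal
(5,5): flips 2 -> legal
(5,6): flips 1 -> legal
(6,3): no bracket -> illegal
(6,6): flips 1 -> legal
(7,4): no bracket -> illegal
(7,5): no bracket -> illegal
(7,6): flips 3 -> legal
B mobility = 9
-- W to move --
(1,1): flips 2 -> legal
(1,2): no bracket -> illegal
(1,3): no bracket -> illegal
(1,4): flips 2 -> legal
(1,5): no bracket -> illegal
(2,1): flips 1 -> legal
(2,3): flips 3 -> legal
(3,1): no bracket -> illegal
(3,5): no bracket -> illegal
(4,1): flips 1 -> legal
(5,1): no bracket -> illegal
(5,2): flips 1 -> legal
(5,5): no bracket -> illegal
(6,1): no bracket -> illegal
(6,3): flips 2 -> legal
(7,1): flips 2 -> legal
(7,2): no bracket -> illegal
(7,3): no bracket -> illegal
(7,4): flips 1 -> legal
(7,5): no bracket -> illegal
W mobility = 9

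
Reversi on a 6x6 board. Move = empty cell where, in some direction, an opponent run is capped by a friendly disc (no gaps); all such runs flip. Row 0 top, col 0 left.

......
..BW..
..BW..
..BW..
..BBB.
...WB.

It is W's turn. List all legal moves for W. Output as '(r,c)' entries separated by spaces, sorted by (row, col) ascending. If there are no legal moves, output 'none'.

(0,1): flips 1 -> legal
(0,2): no bracket -> illegal
(0,3): no bracket -> illegal
(1,1): flips 2 -> legal
(2,1): flips 1 -> legal
(3,1): flips 3 -> legal
(3,4): no bracket -> illegal
(3,5): flips 1 -> legal
(4,1): flips 1 -> legal
(4,5): no bracket -> illegal
(5,1): flips 1 -> legal
(5,2): no bracket -> illegal
(5,5): flips 2 -> legal

Answer: (0,1) (1,1) (2,1) (3,1) (3,5) (4,1) (5,1) (5,5)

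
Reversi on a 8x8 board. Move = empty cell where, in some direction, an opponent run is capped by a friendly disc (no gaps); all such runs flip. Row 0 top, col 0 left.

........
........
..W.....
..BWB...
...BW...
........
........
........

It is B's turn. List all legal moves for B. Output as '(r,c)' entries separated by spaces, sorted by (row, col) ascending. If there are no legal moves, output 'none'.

(1,1): no bracket -> illegal
(1,2): flips 1 -> legal
(1,3): no bracket -> illegal
(2,1): no bracket -> illegal
(2,3): flips 1 -> legal
(2,4): no bracket -> illegal
(3,1): no bracket -> illegal
(3,5): no bracket -> illegal
(4,2): no bracket -> illegal
(4,5): flips 1 -> legal
(5,3): no bracket -> illegal
(5,4): flips 1 -> legal
(5,5): no bracket -> illegal

Answer: (1,2) (2,3) (4,5) (5,4)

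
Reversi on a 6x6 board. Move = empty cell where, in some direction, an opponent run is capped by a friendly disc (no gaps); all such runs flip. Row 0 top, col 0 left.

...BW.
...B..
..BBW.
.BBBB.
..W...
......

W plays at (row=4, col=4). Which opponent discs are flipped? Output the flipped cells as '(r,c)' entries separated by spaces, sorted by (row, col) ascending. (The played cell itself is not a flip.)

Answer: (3,4)

Derivation:
Dir NW: opp run (3,3) (2,2), next='.' -> no flip
Dir N: opp run (3,4) capped by W -> flip
Dir NE: first cell '.' (not opp) -> no flip
Dir W: first cell '.' (not opp) -> no flip
Dir E: first cell '.' (not opp) -> no flip
Dir SW: first cell '.' (not opp) -> no flip
Dir S: first cell '.' (not opp) -> no flip
Dir SE: first cell '.' (not opp) -> no flip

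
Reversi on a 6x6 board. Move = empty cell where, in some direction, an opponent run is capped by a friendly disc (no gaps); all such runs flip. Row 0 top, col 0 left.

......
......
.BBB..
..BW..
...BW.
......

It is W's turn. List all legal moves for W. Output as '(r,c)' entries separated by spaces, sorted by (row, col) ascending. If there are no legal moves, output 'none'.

Answer: (1,1) (1,3) (3,1) (4,2) (5,3)

Derivation:
(1,0): no bracket -> illegal
(1,1): flips 1 -> legal
(1,2): no bracket -> illegal
(1,3): flips 1 -> legal
(1,4): no bracket -> illegal
(2,0): no bracket -> illegal
(2,4): no bracket -> illegal
(3,0): no bracket -> illegal
(3,1): flips 1 -> legal
(3,4): no bracket -> illegal
(4,1): no bracket -> illegal
(4,2): flips 1 -> legal
(5,2): no bracket -> illegal
(5,3): flips 1 -> legal
(5,4): no bracket -> illegal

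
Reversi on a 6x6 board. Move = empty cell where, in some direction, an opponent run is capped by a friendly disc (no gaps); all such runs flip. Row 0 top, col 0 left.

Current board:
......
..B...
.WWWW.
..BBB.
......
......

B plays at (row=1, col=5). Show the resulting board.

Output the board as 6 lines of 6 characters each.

Place B at (1,5); scan 8 dirs for brackets.
Dir NW: first cell '.' (not opp) -> no flip
Dir N: first cell '.' (not opp) -> no flip
Dir NE: edge -> no flip
Dir W: first cell '.' (not opp) -> no flip
Dir E: edge -> no flip
Dir SW: opp run (2,4) capped by B -> flip
Dir S: first cell '.' (not opp) -> no flip
Dir SE: edge -> no flip
All flips: (2,4)

Answer: ......
..B..B
.WWWB.
..BBB.
......
......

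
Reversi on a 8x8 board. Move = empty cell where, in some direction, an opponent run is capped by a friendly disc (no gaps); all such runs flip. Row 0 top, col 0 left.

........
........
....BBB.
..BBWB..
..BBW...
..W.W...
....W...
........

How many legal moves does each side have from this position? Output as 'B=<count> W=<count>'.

Answer: B=7 W=8

Derivation:
-- B to move --
(2,3): no bracket -> illegal
(4,1): no bracket -> illegal
(4,5): flips 1 -> legal
(5,1): no bracket -> illegal
(5,3): flips 1 -> legal
(5,5): flips 1 -> legal
(6,1): flips 1 -> legal
(6,2): flips 1 -> legal
(6,3): no bracket -> illegal
(6,5): flips 1 -> legal
(7,3): no bracket -> illegal
(7,4): flips 4 -> legal
(7,5): no bracket -> illegal
B mobility = 7
-- W to move --
(1,3): no bracket -> illegal
(1,4): flips 1 -> legal
(1,5): no bracket -> illegal
(1,6): flips 1 -> legal
(1,7): flips 2 -> legal
(2,1): flips 2 -> legal
(2,2): flips 3 -> legal
(2,3): no bracket -> illegal
(2,7): no bracket -> illegal
(3,1): flips 2 -> legal
(3,6): flips 1 -> legal
(3,7): no bracket -> illegal
(4,1): flips 2 -> legal
(4,5): no bracket -> illegal
(4,6): no bracket -> illegal
(5,1): no bracket -> illegal
(5,3): no bracket -> illegal
W mobility = 8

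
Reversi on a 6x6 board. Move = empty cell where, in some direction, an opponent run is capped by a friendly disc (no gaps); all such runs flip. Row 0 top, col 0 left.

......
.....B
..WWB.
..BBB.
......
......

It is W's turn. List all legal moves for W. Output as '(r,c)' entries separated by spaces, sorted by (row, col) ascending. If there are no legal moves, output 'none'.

(0,4): no bracket -> illegal
(0,5): no bracket -> illegal
(1,3): no bracket -> illegal
(1,4): no bracket -> illegal
(2,1): no bracket -> illegal
(2,5): flips 1 -> legal
(3,1): no bracket -> illegal
(3,5): no bracket -> illegal
(4,1): flips 1 -> legal
(4,2): flips 1 -> legal
(4,3): flips 1 -> legal
(4,4): flips 1 -> legal
(4,5): flips 1 -> legal

Answer: (2,5) (4,1) (4,2) (4,3) (4,4) (4,5)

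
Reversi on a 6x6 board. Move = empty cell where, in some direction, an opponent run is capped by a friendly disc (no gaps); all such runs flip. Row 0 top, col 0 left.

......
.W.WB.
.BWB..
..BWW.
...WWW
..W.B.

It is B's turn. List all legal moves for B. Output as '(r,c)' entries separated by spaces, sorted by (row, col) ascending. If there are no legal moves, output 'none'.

(0,0): no bracket -> illegal
(0,1): flips 1 -> legal
(0,2): no bracket -> illegal
(0,3): flips 1 -> legal
(0,4): no bracket -> illegal
(1,0): no bracket -> illegal
(1,2): flips 2 -> legal
(2,0): no bracket -> illegal
(2,4): flips 2 -> legal
(2,5): no bracket -> illegal
(3,1): no bracket -> illegal
(3,5): flips 2 -> legal
(4,1): no bracket -> illegal
(4,2): no bracket -> illegal
(5,1): no bracket -> illegal
(5,3): flips 2 -> legal
(5,5): no bracket -> illegal

Answer: (0,1) (0,3) (1,2) (2,4) (3,5) (5,3)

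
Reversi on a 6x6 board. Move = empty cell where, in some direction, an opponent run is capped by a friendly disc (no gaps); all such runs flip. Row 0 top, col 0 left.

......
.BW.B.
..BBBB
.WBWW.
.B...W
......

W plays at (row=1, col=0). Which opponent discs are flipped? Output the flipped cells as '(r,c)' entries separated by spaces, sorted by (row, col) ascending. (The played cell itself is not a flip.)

Dir NW: edge -> no flip
Dir N: first cell '.' (not opp) -> no flip
Dir NE: first cell '.' (not opp) -> no flip
Dir W: edge -> no flip
Dir E: opp run (1,1) capped by W -> flip
Dir SW: edge -> no flip
Dir S: first cell '.' (not opp) -> no flip
Dir SE: first cell '.' (not opp) -> no flip

Answer: (1,1)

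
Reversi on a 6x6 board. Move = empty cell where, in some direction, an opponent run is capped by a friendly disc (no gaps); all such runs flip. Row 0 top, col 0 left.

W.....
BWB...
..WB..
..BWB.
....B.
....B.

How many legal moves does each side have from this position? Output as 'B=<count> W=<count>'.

-- B to move --
(0,1): no bracket -> illegal
(0,2): no bracket -> illegal
(1,3): no bracket -> illegal
(2,0): no bracket -> illegal
(2,1): flips 1 -> legal
(2,4): no bracket -> illegal
(3,1): no bracket -> illegal
(4,2): no bracket -> illegal
(4,3): flips 1 -> legal
B mobility = 2
-- W to move --
(0,1): no bracket -> illegal
(0,2): flips 1 -> legal
(0,3): no bracket -> illegal
(1,3): flips 2 -> legal
(1,4): no bracket -> illegal
(2,0): flips 1 -> legal
(2,1): no bracket -> illegal
(2,4): flips 1 -> legal
(2,5): no bracket -> illegal
(3,1): flips 1 -> legal
(3,5): flips 1 -> legal
(4,1): no bracket -> illegal
(4,2): flips 1 -> legal
(4,3): no bracket -> illegal
(4,5): no bracket -> illegal
(5,3): no bracket -> illegal
(5,5): flips 1 -> legal
W mobility = 8

Answer: B=2 W=8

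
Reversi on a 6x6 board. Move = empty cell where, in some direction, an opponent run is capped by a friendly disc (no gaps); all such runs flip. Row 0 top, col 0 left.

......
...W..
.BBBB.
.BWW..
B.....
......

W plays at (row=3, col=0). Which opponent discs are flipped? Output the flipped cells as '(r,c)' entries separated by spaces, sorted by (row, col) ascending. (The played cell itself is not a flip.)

Answer: (3,1)

Derivation:
Dir NW: edge -> no flip
Dir N: first cell '.' (not opp) -> no flip
Dir NE: opp run (2,1), next='.' -> no flip
Dir W: edge -> no flip
Dir E: opp run (3,1) capped by W -> flip
Dir SW: edge -> no flip
Dir S: opp run (4,0), next='.' -> no flip
Dir SE: first cell '.' (not opp) -> no flip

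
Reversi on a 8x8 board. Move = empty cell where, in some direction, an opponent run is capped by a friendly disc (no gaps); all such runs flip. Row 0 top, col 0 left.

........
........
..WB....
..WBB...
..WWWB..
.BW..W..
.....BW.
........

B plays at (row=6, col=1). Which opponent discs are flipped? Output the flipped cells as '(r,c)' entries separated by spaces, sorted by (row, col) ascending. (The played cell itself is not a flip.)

Answer: (4,3) (5,2)

Derivation:
Dir NW: first cell '.' (not opp) -> no flip
Dir N: first cell 'B' (not opp) -> no flip
Dir NE: opp run (5,2) (4,3) capped by B -> flip
Dir W: first cell '.' (not opp) -> no flip
Dir E: first cell '.' (not opp) -> no flip
Dir SW: first cell '.' (not opp) -> no flip
Dir S: first cell '.' (not opp) -> no flip
Dir SE: first cell '.' (not opp) -> no flip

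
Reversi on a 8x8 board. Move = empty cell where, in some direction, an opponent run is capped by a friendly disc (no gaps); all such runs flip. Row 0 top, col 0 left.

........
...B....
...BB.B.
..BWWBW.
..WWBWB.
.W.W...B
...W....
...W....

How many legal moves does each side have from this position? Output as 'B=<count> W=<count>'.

Answer: B=9 W=14

Derivation:
-- B to move --
(2,2): flips 1 -> legal
(2,5): no bracket -> illegal
(2,7): no bracket -> illegal
(3,1): no bracket -> illegal
(3,7): flips 1 -> legal
(4,0): no bracket -> illegal
(4,1): flips 2 -> legal
(4,7): no bracket -> illegal
(5,0): no bracket -> illegal
(5,2): flips 1 -> legal
(5,4): flips 1 -> legal
(5,5): flips 1 -> legal
(5,6): flips 2 -> legal
(6,0): flips 3 -> legal
(6,1): no bracket -> illegal
(6,2): flips 1 -> legal
(6,4): no bracket -> illegal
(7,2): no bracket -> illegal
(7,4): no bracket -> illegal
B mobility = 9
-- W to move --
(0,2): no bracket -> illegal
(0,3): flips 2 -> legal
(0,4): no bracket -> illegal
(1,2): flips 1 -> legal
(1,4): flips 1 -> legal
(1,5): flips 1 -> legal
(1,6): flips 1 -> legal
(1,7): flips 3 -> legal
(2,1): flips 1 -> legal
(2,2): flips 1 -> legal
(2,5): flips 1 -> legal
(2,7): no bracket -> illegal
(3,1): flips 1 -> legal
(3,7): no bracket -> illegal
(4,1): no bracket -> illegal
(4,7): flips 1 -> legal
(5,4): flips 1 -> legal
(5,5): flips 1 -> legal
(5,6): flips 1 -> legal
(6,6): no bracket -> illegal
(6,7): no bracket -> illegal
W mobility = 14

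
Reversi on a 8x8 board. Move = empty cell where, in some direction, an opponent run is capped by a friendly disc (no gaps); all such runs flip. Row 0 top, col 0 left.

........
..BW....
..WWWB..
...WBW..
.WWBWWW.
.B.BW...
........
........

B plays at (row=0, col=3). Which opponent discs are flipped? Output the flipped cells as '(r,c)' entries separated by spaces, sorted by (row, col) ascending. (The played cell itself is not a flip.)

Answer: (1,3) (2,3) (3,3)

Derivation:
Dir NW: edge -> no flip
Dir N: edge -> no flip
Dir NE: edge -> no flip
Dir W: first cell '.' (not opp) -> no flip
Dir E: first cell '.' (not opp) -> no flip
Dir SW: first cell 'B' (not opp) -> no flip
Dir S: opp run (1,3) (2,3) (3,3) capped by B -> flip
Dir SE: first cell '.' (not opp) -> no flip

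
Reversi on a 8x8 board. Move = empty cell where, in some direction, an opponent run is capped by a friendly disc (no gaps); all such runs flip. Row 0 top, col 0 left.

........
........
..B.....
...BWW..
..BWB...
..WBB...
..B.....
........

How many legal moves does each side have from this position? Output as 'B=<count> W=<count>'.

Answer: B=5 W=10

Derivation:
-- B to move --
(2,3): no bracket -> illegal
(2,4): flips 1 -> legal
(2,5): no bracket -> illegal
(2,6): flips 1 -> legal
(3,2): flips 1 -> legal
(3,6): flips 2 -> legal
(4,1): no bracket -> illegal
(4,5): no bracket -> illegal
(4,6): no bracket -> illegal
(5,1): flips 1 -> legal
(6,1): no bracket -> illegal
(6,3): no bracket -> illegal
B mobility = 5
-- W to move --
(1,1): no bracket -> illegal
(1,2): no bracket -> illegal
(1,3): no bracket -> illegal
(2,1): no bracket -> illegal
(2,3): flips 1 -> legal
(2,4): no bracket -> illegal
(3,1): no bracket -> illegal
(3,2): flips 2 -> legal
(4,1): flips 1 -> legal
(4,5): flips 1 -> legal
(5,1): no bracket -> illegal
(5,5): flips 2 -> legal
(6,1): no bracket -> illegal
(6,3): flips 1 -> legal
(6,4): flips 2 -> legal
(6,5): flips 1 -> legal
(7,1): flips 3 -> legal
(7,2): flips 1 -> legal
(7,3): no bracket -> illegal
W mobility = 10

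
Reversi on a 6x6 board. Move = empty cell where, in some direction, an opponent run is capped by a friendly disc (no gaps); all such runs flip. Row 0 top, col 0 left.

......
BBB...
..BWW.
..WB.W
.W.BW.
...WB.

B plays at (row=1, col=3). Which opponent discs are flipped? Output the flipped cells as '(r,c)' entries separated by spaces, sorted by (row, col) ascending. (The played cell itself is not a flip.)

Dir NW: first cell '.' (not opp) -> no flip
Dir N: first cell '.' (not opp) -> no flip
Dir NE: first cell '.' (not opp) -> no flip
Dir W: first cell 'B' (not opp) -> no flip
Dir E: first cell '.' (not opp) -> no flip
Dir SW: first cell 'B' (not opp) -> no flip
Dir S: opp run (2,3) capped by B -> flip
Dir SE: opp run (2,4) (3,5), next=edge -> no flip

Answer: (2,3)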